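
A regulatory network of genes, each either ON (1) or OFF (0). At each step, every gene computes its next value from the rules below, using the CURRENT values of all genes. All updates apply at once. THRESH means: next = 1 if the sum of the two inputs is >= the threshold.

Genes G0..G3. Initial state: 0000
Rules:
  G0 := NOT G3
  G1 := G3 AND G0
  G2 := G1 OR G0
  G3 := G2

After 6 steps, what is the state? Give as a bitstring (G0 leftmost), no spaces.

Step 1: G0=NOT G3=NOT 0=1 G1=G3&G0=0&0=0 G2=G1|G0=0|0=0 G3=G2=0 -> 1000
Step 2: G0=NOT G3=NOT 0=1 G1=G3&G0=0&1=0 G2=G1|G0=0|1=1 G3=G2=0 -> 1010
Step 3: G0=NOT G3=NOT 0=1 G1=G3&G0=0&1=0 G2=G1|G0=0|1=1 G3=G2=1 -> 1011
Step 4: G0=NOT G3=NOT 1=0 G1=G3&G0=1&1=1 G2=G1|G0=0|1=1 G3=G2=1 -> 0111
Step 5: G0=NOT G3=NOT 1=0 G1=G3&G0=1&0=0 G2=G1|G0=1|0=1 G3=G2=1 -> 0011
Step 6: G0=NOT G3=NOT 1=0 G1=G3&G0=1&0=0 G2=G1|G0=0|0=0 G3=G2=1 -> 0001

0001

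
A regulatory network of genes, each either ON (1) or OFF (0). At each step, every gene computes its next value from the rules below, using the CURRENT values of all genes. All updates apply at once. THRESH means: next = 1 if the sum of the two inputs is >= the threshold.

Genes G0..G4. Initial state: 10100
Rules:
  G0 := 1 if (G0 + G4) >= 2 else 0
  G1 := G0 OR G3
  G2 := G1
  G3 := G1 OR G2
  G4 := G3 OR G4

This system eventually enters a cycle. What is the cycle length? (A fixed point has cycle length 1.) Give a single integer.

Answer: 1

Derivation:
Step 0: 10100
Step 1: G0=(1+0>=2)=0 G1=G0|G3=1|0=1 G2=G1=0 G3=G1|G2=0|1=1 G4=G3|G4=0|0=0 -> 01010
Step 2: G0=(0+0>=2)=0 G1=G0|G3=0|1=1 G2=G1=1 G3=G1|G2=1|0=1 G4=G3|G4=1|0=1 -> 01111
Step 3: G0=(0+1>=2)=0 G1=G0|G3=0|1=1 G2=G1=1 G3=G1|G2=1|1=1 G4=G3|G4=1|1=1 -> 01111
State from step 3 equals state from step 2 -> cycle length 1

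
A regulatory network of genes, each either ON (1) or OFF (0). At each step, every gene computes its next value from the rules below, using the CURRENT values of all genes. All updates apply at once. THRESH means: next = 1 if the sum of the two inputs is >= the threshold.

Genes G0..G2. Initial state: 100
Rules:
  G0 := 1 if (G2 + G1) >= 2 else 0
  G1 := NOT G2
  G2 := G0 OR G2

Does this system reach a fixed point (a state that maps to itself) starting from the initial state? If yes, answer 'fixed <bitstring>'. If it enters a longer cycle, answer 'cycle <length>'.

Step 0: 100
Step 1: G0=(0+0>=2)=0 G1=NOT G2=NOT 0=1 G2=G0|G2=1|0=1 -> 011
Step 2: G0=(1+1>=2)=1 G1=NOT G2=NOT 1=0 G2=G0|G2=0|1=1 -> 101
Step 3: G0=(1+0>=2)=0 G1=NOT G2=NOT 1=0 G2=G0|G2=1|1=1 -> 001
Step 4: G0=(1+0>=2)=0 G1=NOT G2=NOT 1=0 G2=G0|G2=0|1=1 -> 001
Fixed point reached at step 3: 001

Answer: fixed 001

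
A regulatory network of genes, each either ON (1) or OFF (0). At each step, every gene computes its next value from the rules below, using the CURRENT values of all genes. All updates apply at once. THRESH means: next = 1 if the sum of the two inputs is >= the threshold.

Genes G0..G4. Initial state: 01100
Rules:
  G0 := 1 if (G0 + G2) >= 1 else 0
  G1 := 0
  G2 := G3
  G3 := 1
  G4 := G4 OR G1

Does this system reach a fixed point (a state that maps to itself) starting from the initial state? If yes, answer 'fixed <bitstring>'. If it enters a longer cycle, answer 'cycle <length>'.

Step 0: 01100
Step 1: G0=(0+1>=1)=1 G1=0(const) G2=G3=0 G3=1(const) G4=G4|G1=0|1=1 -> 10011
Step 2: G0=(1+0>=1)=1 G1=0(const) G2=G3=1 G3=1(const) G4=G4|G1=1|0=1 -> 10111
Step 3: G0=(1+1>=1)=1 G1=0(const) G2=G3=1 G3=1(const) G4=G4|G1=1|0=1 -> 10111
Fixed point reached at step 2: 10111

Answer: fixed 10111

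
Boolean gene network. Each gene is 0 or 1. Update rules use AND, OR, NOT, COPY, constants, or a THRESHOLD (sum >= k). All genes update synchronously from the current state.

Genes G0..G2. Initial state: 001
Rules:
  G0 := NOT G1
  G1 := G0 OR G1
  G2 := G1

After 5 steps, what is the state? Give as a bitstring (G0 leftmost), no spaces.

Step 1: G0=NOT G1=NOT 0=1 G1=G0|G1=0|0=0 G2=G1=0 -> 100
Step 2: G0=NOT G1=NOT 0=1 G1=G0|G1=1|0=1 G2=G1=0 -> 110
Step 3: G0=NOT G1=NOT 1=0 G1=G0|G1=1|1=1 G2=G1=1 -> 011
Step 4: G0=NOT G1=NOT 1=0 G1=G0|G1=0|1=1 G2=G1=1 -> 011
Step 5: G0=NOT G1=NOT 1=0 G1=G0|G1=0|1=1 G2=G1=1 -> 011

011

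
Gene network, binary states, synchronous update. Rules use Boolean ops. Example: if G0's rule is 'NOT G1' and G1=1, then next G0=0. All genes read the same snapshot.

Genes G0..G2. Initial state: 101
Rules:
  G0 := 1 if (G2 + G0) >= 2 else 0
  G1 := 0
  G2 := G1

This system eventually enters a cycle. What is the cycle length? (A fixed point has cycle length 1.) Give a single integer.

Answer: 1

Derivation:
Step 0: 101
Step 1: G0=(1+1>=2)=1 G1=0(const) G2=G1=0 -> 100
Step 2: G0=(0+1>=2)=0 G1=0(const) G2=G1=0 -> 000
Step 3: G0=(0+0>=2)=0 G1=0(const) G2=G1=0 -> 000
State from step 3 equals state from step 2 -> cycle length 1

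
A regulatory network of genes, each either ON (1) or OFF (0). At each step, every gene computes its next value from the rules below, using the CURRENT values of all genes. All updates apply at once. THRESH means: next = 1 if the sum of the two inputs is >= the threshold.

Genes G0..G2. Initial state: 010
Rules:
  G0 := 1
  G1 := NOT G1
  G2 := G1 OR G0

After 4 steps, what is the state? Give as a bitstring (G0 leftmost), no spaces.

Step 1: G0=1(const) G1=NOT G1=NOT 1=0 G2=G1|G0=1|0=1 -> 101
Step 2: G0=1(const) G1=NOT G1=NOT 0=1 G2=G1|G0=0|1=1 -> 111
Step 3: G0=1(const) G1=NOT G1=NOT 1=0 G2=G1|G0=1|1=1 -> 101
Step 4: G0=1(const) G1=NOT G1=NOT 0=1 G2=G1|G0=0|1=1 -> 111

111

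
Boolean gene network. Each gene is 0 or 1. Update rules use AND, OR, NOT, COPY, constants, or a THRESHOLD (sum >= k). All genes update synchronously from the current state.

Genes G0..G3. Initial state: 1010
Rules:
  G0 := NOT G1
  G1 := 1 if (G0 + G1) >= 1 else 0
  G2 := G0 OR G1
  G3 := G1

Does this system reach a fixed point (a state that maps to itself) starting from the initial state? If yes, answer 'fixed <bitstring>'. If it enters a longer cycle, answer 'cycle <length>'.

Answer: fixed 0111

Derivation:
Step 0: 1010
Step 1: G0=NOT G1=NOT 0=1 G1=(1+0>=1)=1 G2=G0|G1=1|0=1 G3=G1=0 -> 1110
Step 2: G0=NOT G1=NOT 1=0 G1=(1+1>=1)=1 G2=G0|G1=1|1=1 G3=G1=1 -> 0111
Step 3: G0=NOT G1=NOT 1=0 G1=(0+1>=1)=1 G2=G0|G1=0|1=1 G3=G1=1 -> 0111
Fixed point reached at step 2: 0111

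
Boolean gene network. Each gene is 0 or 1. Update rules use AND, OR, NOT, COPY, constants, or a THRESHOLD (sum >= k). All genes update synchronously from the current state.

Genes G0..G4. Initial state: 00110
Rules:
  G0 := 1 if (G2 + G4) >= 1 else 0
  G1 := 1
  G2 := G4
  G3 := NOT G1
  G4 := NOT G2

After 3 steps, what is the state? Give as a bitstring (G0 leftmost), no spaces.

Step 1: G0=(1+0>=1)=1 G1=1(const) G2=G4=0 G3=NOT G1=NOT 0=1 G4=NOT G2=NOT 1=0 -> 11010
Step 2: G0=(0+0>=1)=0 G1=1(const) G2=G4=0 G3=NOT G1=NOT 1=0 G4=NOT G2=NOT 0=1 -> 01001
Step 3: G0=(0+1>=1)=1 G1=1(const) G2=G4=1 G3=NOT G1=NOT 1=0 G4=NOT G2=NOT 0=1 -> 11101

11101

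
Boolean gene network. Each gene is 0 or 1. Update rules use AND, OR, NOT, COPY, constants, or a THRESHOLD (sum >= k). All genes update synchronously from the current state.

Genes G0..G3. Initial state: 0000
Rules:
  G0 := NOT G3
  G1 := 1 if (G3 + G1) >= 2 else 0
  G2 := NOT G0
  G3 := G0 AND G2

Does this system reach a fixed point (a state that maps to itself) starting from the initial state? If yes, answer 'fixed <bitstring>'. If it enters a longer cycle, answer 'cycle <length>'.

Answer: cycle 3

Derivation:
Step 0: 0000
Step 1: G0=NOT G3=NOT 0=1 G1=(0+0>=2)=0 G2=NOT G0=NOT 0=1 G3=G0&G2=0&0=0 -> 1010
Step 2: G0=NOT G3=NOT 0=1 G1=(0+0>=2)=0 G2=NOT G0=NOT 1=0 G3=G0&G2=1&1=1 -> 1001
Step 3: G0=NOT G3=NOT 1=0 G1=(1+0>=2)=0 G2=NOT G0=NOT 1=0 G3=G0&G2=1&0=0 -> 0000
Cycle of length 3 starting at step 0 -> no fixed point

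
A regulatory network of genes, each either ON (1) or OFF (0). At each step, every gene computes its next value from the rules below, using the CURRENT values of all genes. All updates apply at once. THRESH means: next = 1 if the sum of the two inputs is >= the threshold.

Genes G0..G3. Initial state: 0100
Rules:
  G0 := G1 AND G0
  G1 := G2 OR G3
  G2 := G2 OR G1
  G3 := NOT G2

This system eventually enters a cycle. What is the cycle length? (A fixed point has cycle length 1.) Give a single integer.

Answer: 1

Derivation:
Step 0: 0100
Step 1: G0=G1&G0=1&0=0 G1=G2|G3=0|0=0 G2=G2|G1=0|1=1 G3=NOT G2=NOT 0=1 -> 0011
Step 2: G0=G1&G0=0&0=0 G1=G2|G3=1|1=1 G2=G2|G1=1|0=1 G3=NOT G2=NOT 1=0 -> 0110
Step 3: G0=G1&G0=1&0=0 G1=G2|G3=1|0=1 G2=G2|G1=1|1=1 G3=NOT G2=NOT 1=0 -> 0110
State from step 3 equals state from step 2 -> cycle length 1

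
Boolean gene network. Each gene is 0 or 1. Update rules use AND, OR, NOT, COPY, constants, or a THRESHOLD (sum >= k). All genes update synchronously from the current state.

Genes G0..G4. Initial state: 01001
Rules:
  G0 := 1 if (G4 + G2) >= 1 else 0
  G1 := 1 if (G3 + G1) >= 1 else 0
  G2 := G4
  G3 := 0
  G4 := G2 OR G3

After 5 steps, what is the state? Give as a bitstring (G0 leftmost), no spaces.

Step 1: G0=(1+0>=1)=1 G1=(0+1>=1)=1 G2=G4=1 G3=0(const) G4=G2|G3=0|0=0 -> 11100
Step 2: G0=(0+1>=1)=1 G1=(0+1>=1)=1 G2=G4=0 G3=0(const) G4=G2|G3=1|0=1 -> 11001
Step 3: G0=(1+0>=1)=1 G1=(0+1>=1)=1 G2=G4=1 G3=0(const) G4=G2|G3=0|0=0 -> 11100
Step 4: G0=(0+1>=1)=1 G1=(0+1>=1)=1 G2=G4=0 G3=0(const) G4=G2|G3=1|0=1 -> 11001
Step 5: G0=(1+0>=1)=1 G1=(0+1>=1)=1 G2=G4=1 G3=0(const) G4=G2|G3=0|0=0 -> 11100

11100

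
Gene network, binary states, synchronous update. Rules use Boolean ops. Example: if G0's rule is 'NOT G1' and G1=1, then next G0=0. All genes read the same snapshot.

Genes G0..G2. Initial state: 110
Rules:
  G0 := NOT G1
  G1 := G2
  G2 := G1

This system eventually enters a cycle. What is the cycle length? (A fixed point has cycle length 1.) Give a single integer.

Answer: 2

Derivation:
Step 0: 110
Step 1: G0=NOT G1=NOT 1=0 G1=G2=0 G2=G1=1 -> 001
Step 2: G0=NOT G1=NOT 0=1 G1=G2=1 G2=G1=0 -> 110
State from step 2 equals state from step 0 -> cycle length 2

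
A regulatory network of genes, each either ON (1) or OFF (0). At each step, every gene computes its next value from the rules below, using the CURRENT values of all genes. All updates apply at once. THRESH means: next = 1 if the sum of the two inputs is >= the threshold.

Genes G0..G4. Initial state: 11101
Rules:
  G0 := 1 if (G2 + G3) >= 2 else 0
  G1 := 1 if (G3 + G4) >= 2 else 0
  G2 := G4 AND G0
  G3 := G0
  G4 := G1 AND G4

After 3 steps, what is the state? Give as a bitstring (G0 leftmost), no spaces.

Step 1: G0=(1+0>=2)=0 G1=(0+1>=2)=0 G2=G4&G0=1&1=1 G3=G0=1 G4=G1&G4=1&1=1 -> 00111
Step 2: G0=(1+1>=2)=1 G1=(1+1>=2)=1 G2=G4&G0=1&0=0 G3=G0=0 G4=G1&G4=0&1=0 -> 11000
Step 3: G0=(0+0>=2)=0 G1=(0+0>=2)=0 G2=G4&G0=0&1=0 G3=G0=1 G4=G1&G4=1&0=0 -> 00010

00010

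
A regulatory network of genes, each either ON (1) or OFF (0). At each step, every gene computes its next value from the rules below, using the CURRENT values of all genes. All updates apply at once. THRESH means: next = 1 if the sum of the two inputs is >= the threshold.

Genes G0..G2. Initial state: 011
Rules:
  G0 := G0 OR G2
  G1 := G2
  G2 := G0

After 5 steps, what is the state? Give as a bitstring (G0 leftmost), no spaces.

Step 1: G0=G0|G2=0|1=1 G1=G2=1 G2=G0=0 -> 110
Step 2: G0=G0|G2=1|0=1 G1=G2=0 G2=G0=1 -> 101
Step 3: G0=G0|G2=1|1=1 G1=G2=1 G2=G0=1 -> 111
Step 4: G0=G0|G2=1|1=1 G1=G2=1 G2=G0=1 -> 111
Step 5: G0=G0|G2=1|1=1 G1=G2=1 G2=G0=1 -> 111

111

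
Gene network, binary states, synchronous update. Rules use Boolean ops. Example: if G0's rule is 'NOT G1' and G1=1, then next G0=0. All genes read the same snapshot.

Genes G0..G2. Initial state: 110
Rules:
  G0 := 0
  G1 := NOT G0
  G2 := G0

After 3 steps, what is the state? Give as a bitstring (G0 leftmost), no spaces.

Step 1: G0=0(const) G1=NOT G0=NOT 1=0 G2=G0=1 -> 001
Step 2: G0=0(const) G1=NOT G0=NOT 0=1 G2=G0=0 -> 010
Step 3: G0=0(const) G1=NOT G0=NOT 0=1 G2=G0=0 -> 010

010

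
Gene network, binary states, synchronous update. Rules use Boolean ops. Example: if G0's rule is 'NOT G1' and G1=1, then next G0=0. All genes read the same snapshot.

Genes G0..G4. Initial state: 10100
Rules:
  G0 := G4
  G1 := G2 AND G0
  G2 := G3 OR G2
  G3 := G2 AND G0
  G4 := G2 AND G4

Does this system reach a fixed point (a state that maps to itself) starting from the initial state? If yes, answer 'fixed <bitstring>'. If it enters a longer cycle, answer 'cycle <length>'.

Step 0: 10100
Step 1: G0=G4=0 G1=G2&G0=1&1=1 G2=G3|G2=0|1=1 G3=G2&G0=1&1=1 G4=G2&G4=1&0=0 -> 01110
Step 2: G0=G4=0 G1=G2&G0=1&0=0 G2=G3|G2=1|1=1 G3=G2&G0=1&0=0 G4=G2&G4=1&0=0 -> 00100
Step 3: G0=G4=0 G1=G2&G0=1&0=0 G2=G3|G2=0|1=1 G3=G2&G0=1&0=0 G4=G2&G4=1&0=0 -> 00100
Fixed point reached at step 2: 00100

Answer: fixed 00100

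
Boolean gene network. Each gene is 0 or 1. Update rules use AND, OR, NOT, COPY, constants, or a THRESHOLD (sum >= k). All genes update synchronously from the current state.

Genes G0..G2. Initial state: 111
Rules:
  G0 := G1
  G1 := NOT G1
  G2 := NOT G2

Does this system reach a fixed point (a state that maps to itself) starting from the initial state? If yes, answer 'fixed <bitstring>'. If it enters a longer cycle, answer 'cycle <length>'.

Step 0: 111
Step 1: G0=G1=1 G1=NOT G1=NOT 1=0 G2=NOT G2=NOT 1=0 -> 100
Step 2: G0=G1=0 G1=NOT G1=NOT 0=1 G2=NOT G2=NOT 0=1 -> 011
Step 3: G0=G1=1 G1=NOT G1=NOT 1=0 G2=NOT G2=NOT 1=0 -> 100
Cycle of length 2 starting at step 1 -> no fixed point

Answer: cycle 2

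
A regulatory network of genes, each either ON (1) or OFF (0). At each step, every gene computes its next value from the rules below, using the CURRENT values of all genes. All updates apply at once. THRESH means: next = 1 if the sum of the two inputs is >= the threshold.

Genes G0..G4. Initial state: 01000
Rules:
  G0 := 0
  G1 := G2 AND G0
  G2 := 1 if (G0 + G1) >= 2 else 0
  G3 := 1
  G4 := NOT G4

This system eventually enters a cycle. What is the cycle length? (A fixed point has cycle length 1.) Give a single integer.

Answer: 2

Derivation:
Step 0: 01000
Step 1: G0=0(const) G1=G2&G0=0&0=0 G2=(0+1>=2)=0 G3=1(const) G4=NOT G4=NOT 0=1 -> 00011
Step 2: G0=0(const) G1=G2&G0=0&0=0 G2=(0+0>=2)=0 G3=1(const) G4=NOT G4=NOT 1=0 -> 00010
Step 3: G0=0(const) G1=G2&G0=0&0=0 G2=(0+0>=2)=0 G3=1(const) G4=NOT G4=NOT 0=1 -> 00011
State from step 3 equals state from step 1 -> cycle length 2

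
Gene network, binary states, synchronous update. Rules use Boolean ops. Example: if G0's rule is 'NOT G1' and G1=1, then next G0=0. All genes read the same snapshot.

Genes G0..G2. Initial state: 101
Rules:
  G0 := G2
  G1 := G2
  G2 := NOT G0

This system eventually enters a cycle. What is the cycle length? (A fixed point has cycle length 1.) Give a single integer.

Step 0: 101
Step 1: G0=G2=1 G1=G2=1 G2=NOT G0=NOT 1=0 -> 110
Step 2: G0=G2=0 G1=G2=0 G2=NOT G0=NOT 1=0 -> 000
Step 3: G0=G2=0 G1=G2=0 G2=NOT G0=NOT 0=1 -> 001
Step 4: G0=G2=1 G1=G2=1 G2=NOT G0=NOT 0=1 -> 111
Step 5: G0=G2=1 G1=G2=1 G2=NOT G0=NOT 1=0 -> 110
State from step 5 equals state from step 1 -> cycle length 4

Answer: 4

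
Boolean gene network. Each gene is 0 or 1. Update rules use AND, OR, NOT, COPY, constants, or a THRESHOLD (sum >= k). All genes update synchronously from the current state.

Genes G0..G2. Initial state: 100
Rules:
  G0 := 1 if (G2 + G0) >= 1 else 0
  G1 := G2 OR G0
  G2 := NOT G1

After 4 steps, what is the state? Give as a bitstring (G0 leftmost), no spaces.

Step 1: G0=(0+1>=1)=1 G1=G2|G0=0|1=1 G2=NOT G1=NOT 0=1 -> 111
Step 2: G0=(1+1>=1)=1 G1=G2|G0=1|1=1 G2=NOT G1=NOT 1=0 -> 110
Step 3: G0=(0+1>=1)=1 G1=G2|G0=0|1=1 G2=NOT G1=NOT 1=0 -> 110
Step 4: G0=(0+1>=1)=1 G1=G2|G0=0|1=1 G2=NOT G1=NOT 1=0 -> 110

110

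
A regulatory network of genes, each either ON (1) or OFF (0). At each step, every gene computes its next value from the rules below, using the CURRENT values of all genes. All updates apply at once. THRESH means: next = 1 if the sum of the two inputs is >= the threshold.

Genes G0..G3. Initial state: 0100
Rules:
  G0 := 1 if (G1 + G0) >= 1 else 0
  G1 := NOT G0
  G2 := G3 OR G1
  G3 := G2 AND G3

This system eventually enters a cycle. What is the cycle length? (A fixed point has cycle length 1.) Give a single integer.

Step 0: 0100
Step 1: G0=(1+0>=1)=1 G1=NOT G0=NOT 0=1 G2=G3|G1=0|1=1 G3=G2&G3=0&0=0 -> 1110
Step 2: G0=(1+1>=1)=1 G1=NOT G0=NOT 1=0 G2=G3|G1=0|1=1 G3=G2&G3=1&0=0 -> 1010
Step 3: G0=(0+1>=1)=1 G1=NOT G0=NOT 1=0 G2=G3|G1=0|0=0 G3=G2&G3=1&0=0 -> 1000
Step 4: G0=(0+1>=1)=1 G1=NOT G0=NOT 1=0 G2=G3|G1=0|0=0 G3=G2&G3=0&0=0 -> 1000
State from step 4 equals state from step 3 -> cycle length 1

Answer: 1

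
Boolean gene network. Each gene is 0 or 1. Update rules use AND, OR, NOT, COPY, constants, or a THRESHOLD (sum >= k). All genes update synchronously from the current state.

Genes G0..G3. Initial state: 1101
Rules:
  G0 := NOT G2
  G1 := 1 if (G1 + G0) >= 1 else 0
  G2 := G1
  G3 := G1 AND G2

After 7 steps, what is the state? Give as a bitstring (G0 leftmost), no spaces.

Step 1: G0=NOT G2=NOT 0=1 G1=(1+1>=1)=1 G2=G1=1 G3=G1&G2=1&0=0 -> 1110
Step 2: G0=NOT G2=NOT 1=0 G1=(1+1>=1)=1 G2=G1=1 G3=G1&G2=1&1=1 -> 0111
Step 3: G0=NOT G2=NOT 1=0 G1=(1+0>=1)=1 G2=G1=1 G3=G1&G2=1&1=1 -> 0111
Step 4: G0=NOT G2=NOT 1=0 G1=(1+0>=1)=1 G2=G1=1 G3=G1&G2=1&1=1 -> 0111
Step 5: G0=NOT G2=NOT 1=0 G1=(1+0>=1)=1 G2=G1=1 G3=G1&G2=1&1=1 -> 0111
Step 6: G0=NOT G2=NOT 1=0 G1=(1+0>=1)=1 G2=G1=1 G3=G1&G2=1&1=1 -> 0111
Step 7: G0=NOT G2=NOT 1=0 G1=(1+0>=1)=1 G2=G1=1 G3=G1&G2=1&1=1 -> 0111

0111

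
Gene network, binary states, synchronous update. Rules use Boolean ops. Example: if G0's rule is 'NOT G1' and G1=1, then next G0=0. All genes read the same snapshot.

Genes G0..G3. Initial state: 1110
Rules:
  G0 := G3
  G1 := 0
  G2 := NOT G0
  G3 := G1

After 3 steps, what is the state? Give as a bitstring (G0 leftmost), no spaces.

Step 1: G0=G3=0 G1=0(const) G2=NOT G0=NOT 1=0 G3=G1=1 -> 0001
Step 2: G0=G3=1 G1=0(const) G2=NOT G0=NOT 0=1 G3=G1=0 -> 1010
Step 3: G0=G3=0 G1=0(const) G2=NOT G0=NOT 1=0 G3=G1=0 -> 0000

0000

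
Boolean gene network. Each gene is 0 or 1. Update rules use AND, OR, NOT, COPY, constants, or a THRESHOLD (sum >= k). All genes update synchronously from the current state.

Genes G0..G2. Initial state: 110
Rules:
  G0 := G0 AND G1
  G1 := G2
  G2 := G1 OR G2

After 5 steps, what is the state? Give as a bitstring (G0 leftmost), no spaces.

Step 1: G0=G0&G1=1&1=1 G1=G2=0 G2=G1|G2=1|0=1 -> 101
Step 2: G0=G0&G1=1&0=0 G1=G2=1 G2=G1|G2=0|1=1 -> 011
Step 3: G0=G0&G1=0&1=0 G1=G2=1 G2=G1|G2=1|1=1 -> 011
Step 4: G0=G0&G1=0&1=0 G1=G2=1 G2=G1|G2=1|1=1 -> 011
Step 5: G0=G0&G1=0&1=0 G1=G2=1 G2=G1|G2=1|1=1 -> 011

011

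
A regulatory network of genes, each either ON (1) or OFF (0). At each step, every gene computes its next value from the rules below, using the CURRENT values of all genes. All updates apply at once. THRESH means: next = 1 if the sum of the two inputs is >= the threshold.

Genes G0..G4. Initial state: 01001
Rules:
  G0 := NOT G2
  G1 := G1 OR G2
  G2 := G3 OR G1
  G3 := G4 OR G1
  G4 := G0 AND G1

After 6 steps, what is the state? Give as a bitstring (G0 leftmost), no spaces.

Step 1: G0=NOT G2=NOT 0=1 G1=G1|G2=1|0=1 G2=G3|G1=0|1=1 G3=G4|G1=1|1=1 G4=G0&G1=0&1=0 -> 11110
Step 2: G0=NOT G2=NOT 1=0 G1=G1|G2=1|1=1 G2=G3|G1=1|1=1 G3=G4|G1=0|1=1 G4=G0&G1=1&1=1 -> 01111
Step 3: G0=NOT G2=NOT 1=0 G1=G1|G2=1|1=1 G2=G3|G1=1|1=1 G3=G4|G1=1|1=1 G4=G0&G1=0&1=0 -> 01110
Step 4: G0=NOT G2=NOT 1=0 G1=G1|G2=1|1=1 G2=G3|G1=1|1=1 G3=G4|G1=0|1=1 G4=G0&G1=0&1=0 -> 01110
Step 5: G0=NOT G2=NOT 1=0 G1=G1|G2=1|1=1 G2=G3|G1=1|1=1 G3=G4|G1=0|1=1 G4=G0&G1=0&1=0 -> 01110
Step 6: G0=NOT G2=NOT 1=0 G1=G1|G2=1|1=1 G2=G3|G1=1|1=1 G3=G4|G1=0|1=1 G4=G0&G1=0&1=0 -> 01110

01110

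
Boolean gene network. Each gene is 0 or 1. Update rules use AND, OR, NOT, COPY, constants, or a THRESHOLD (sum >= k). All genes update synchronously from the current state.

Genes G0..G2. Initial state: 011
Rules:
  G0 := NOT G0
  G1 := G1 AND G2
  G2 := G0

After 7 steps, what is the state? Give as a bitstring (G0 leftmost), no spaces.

Step 1: G0=NOT G0=NOT 0=1 G1=G1&G2=1&1=1 G2=G0=0 -> 110
Step 2: G0=NOT G0=NOT 1=0 G1=G1&G2=1&0=0 G2=G0=1 -> 001
Step 3: G0=NOT G0=NOT 0=1 G1=G1&G2=0&1=0 G2=G0=0 -> 100
Step 4: G0=NOT G0=NOT 1=0 G1=G1&G2=0&0=0 G2=G0=1 -> 001
Step 5: G0=NOT G0=NOT 0=1 G1=G1&G2=0&1=0 G2=G0=0 -> 100
Step 6: G0=NOT G0=NOT 1=0 G1=G1&G2=0&0=0 G2=G0=1 -> 001
Step 7: G0=NOT G0=NOT 0=1 G1=G1&G2=0&1=0 G2=G0=0 -> 100

100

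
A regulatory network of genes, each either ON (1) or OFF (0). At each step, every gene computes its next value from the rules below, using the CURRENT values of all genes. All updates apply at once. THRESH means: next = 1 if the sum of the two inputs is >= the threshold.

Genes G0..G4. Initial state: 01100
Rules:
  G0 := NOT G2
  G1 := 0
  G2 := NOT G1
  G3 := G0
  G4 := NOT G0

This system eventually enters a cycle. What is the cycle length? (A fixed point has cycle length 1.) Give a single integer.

Answer: 1

Derivation:
Step 0: 01100
Step 1: G0=NOT G2=NOT 1=0 G1=0(const) G2=NOT G1=NOT 1=0 G3=G0=0 G4=NOT G0=NOT 0=1 -> 00001
Step 2: G0=NOT G2=NOT 0=1 G1=0(const) G2=NOT G1=NOT 0=1 G3=G0=0 G4=NOT G0=NOT 0=1 -> 10101
Step 3: G0=NOT G2=NOT 1=0 G1=0(const) G2=NOT G1=NOT 0=1 G3=G0=1 G4=NOT G0=NOT 1=0 -> 00110
Step 4: G0=NOT G2=NOT 1=0 G1=0(const) G2=NOT G1=NOT 0=1 G3=G0=0 G4=NOT G0=NOT 0=1 -> 00101
Step 5: G0=NOT G2=NOT 1=0 G1=0(const) G2=NOT G1=NOT 0=1 G3=G0=0 G4=NOT G0=NOT 0=1 -> 00101
State from step 5 equals state from step 4 -> cycle length 1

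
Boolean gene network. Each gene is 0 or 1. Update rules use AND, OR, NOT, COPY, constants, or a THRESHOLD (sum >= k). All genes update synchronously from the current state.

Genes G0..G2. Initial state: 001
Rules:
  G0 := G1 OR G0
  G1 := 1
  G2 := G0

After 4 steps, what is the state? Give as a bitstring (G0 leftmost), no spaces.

Step 1: G0=G1|G0=0|0=0 G1=1(const) G2=G0=0 -> 010
Step 2: G0=G1|G0=1|0=1 G1=1(const) G2=G0=0 -> 110
Step 3: G0=G1|G0=1|1=1 G1=1(const) G2=G0=1 -> 111
Step 4: G0=G1|G0=1|1=1 G1=1(const) G2=G0=1 -> 111

111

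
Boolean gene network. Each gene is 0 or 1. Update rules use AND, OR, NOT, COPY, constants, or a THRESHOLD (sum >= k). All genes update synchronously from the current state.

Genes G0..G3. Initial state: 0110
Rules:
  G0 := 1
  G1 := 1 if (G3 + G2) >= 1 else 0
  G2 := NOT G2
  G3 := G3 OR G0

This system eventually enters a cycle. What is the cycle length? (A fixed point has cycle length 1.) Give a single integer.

Step 0: 0110
Step 1: G0=1(const) G1=(0+1>=1)=1 G2=NOT G2=NOT 1=0 G3=G3|G0=0|0=0 -> 1100
Step 2: G0=1(const) G1=(0+0>=1)=0 G2=NOT G2=NOT 0=1 G3=G3|G0=0|1=1 -> 1011
Step 3: G0=1(const) G1=(1+1>=1)=1 G2=NOT G2=NOT 1=0 G3=G3|G0=1|1=1 -> 1101
Step 4: G0=1(const) G1=(1+0>=1)=1 G2=NOT G2=NOT 0=1 G3=G3|G0=1|1=1 -> 1111
Step 5: G0=1(const) G1=(1+1>=1)=1 G2=NOT G2=NOT 1=0 G3=G3|G0=1|1=1 -> 1101
State from step 5 equals state from step 3 -> cycle length 2

Answer: 2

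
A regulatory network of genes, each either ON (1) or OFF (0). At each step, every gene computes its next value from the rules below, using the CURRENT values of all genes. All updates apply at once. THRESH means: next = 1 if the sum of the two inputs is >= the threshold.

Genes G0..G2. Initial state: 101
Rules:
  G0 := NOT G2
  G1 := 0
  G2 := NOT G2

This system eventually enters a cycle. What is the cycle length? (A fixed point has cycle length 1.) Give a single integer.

Step 0: 101
Step 1: G0=NOT G2=NOT 1=0 G1=0(const) G2=NOT G2=NOT 1=0 -> 000
Step 2: G0=NOT G2=NOT 0=1 G1=0(const) G2=NOT G2=NOT 0=1 -> 101
State from step 2 equals state from step 0 -> cycle length 2

Answer: 2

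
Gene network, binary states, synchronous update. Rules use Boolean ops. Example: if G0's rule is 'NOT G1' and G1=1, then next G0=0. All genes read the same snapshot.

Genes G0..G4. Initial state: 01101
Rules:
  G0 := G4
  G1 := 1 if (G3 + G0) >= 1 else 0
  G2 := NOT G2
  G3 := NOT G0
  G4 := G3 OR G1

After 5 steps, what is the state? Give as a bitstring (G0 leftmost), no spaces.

Step 1: G0=G4=1 G1=(0+0>=1)=0 G2=NOT G2=NOT 1=0 G3=NOT G0=NOT 0=1 G4=G3|G1=0|1=1 -> 10011
Step 2: G0=G4=1 G1=(1+1>=1)=1 G2=NOT G2=NOT 0=1 G3=NOT G0=NOT 1=0 G4=G3|G1=1|0=1 -> 11101
Step 3: G0=G4=1 G1=(0+1>=1)=1 G2=NOT G2=NOT 1=0 G3=NOT G0=NOT 1=0 G4=G3|G1=0|1=1 -> 11001
Step 4: G0=G4=1 G1=(0+1>=1)=1 G2=NOT G2=NOT 0=1 G3=NOT G0=NOT 1=0 G4=G3|G1=0|1=1 -> 11101
Step 5: G0=G4=1 G1=(0+1>=1)=1 G2=NOT G2=NOT 1=0 G3=NOT G0=NOT 1=0 G4=G3|G1=0|1=1 -> 11001

11001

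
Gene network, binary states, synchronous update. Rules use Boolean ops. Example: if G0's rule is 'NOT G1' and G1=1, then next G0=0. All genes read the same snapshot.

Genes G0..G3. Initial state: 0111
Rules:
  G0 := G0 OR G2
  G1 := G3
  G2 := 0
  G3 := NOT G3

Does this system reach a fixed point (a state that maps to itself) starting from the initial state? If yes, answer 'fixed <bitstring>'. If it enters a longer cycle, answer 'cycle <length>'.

Answer: cycle 2

Derivation:
Step 0: 0111
Step 1: G0=G0|G2=0|1=1 G1=G3=1 G2=0(const) G3=NOT G3=NOT 1=0 -> 1100
Step 2: G0=G0|G2=1|0=1 G1=G3=0 G2=0(const) G3=NOT G3=NOT 0=1 -> 1001
Step 3: G0=G0|G2=1|0=1 G1=G3=1 G2=0(const) G3=NOT G3=NOT 1=0 -> 1100
Cycle of length 2 starting at step 1 -> no fixed point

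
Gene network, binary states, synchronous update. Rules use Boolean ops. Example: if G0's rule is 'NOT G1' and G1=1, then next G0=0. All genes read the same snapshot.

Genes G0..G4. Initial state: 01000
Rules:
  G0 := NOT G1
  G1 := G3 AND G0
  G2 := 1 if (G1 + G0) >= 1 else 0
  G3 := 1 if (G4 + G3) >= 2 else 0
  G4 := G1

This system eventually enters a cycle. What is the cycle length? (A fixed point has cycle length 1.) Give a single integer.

Answer: 1

Derivation:
Step 0: 01000
Step 1: G0=NOT G1=NOT 1=0 G1=G3&G0=0&0=0 G2=(1+0>=1)=1 G3=(0+0>=2)=0 G4=G1=1 -> 00101
Step 2: G0=NOT G1=NOT 0=1 G1=G3&G0=0&0=0 G2=(0+0>=1)=0 G3=(1+0>=2)=0 G4=G1=0 -> 10000
Step 3: G0=NOT G1=NOT 0=1 G1=G3&G0=0&1=0 G2=(0+1>=1)=1 G3=(0+0>=2)=0 G4=G1=0 -> 10100
Step 4: G0=NOT G1=NOT 0=1 G1=G3&G0=0&1=0 G2=(0+1>=1)=1 G3=(0+0>=2)=0 G4=G1=0 -> 10100
State from step 4 equals state from step 3 -> cycle length 1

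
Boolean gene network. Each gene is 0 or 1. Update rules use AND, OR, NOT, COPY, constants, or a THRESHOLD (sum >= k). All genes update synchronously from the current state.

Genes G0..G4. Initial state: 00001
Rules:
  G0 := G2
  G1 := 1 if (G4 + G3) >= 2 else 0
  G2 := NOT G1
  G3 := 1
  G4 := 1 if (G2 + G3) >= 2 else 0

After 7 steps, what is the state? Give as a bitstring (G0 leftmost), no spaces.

Step 1: G0=G2=0 G1=(1+0>=2)=0 G2=NOT G1=NOT 0=1 G3=1(const) G4=(0+0>=2)=0 -> 00110
Step 2: G0=G2=1 G1=(0+1>=2)=0 G2=NOT G1=NOT 0=1 G3=1(const) G4=(1+1>=2)=1 -> 10111
Step 3: G0=G2=1 G1=(1+1>=2)=1 G2=NOT G1=NOT 0=1 G3=1(const) G4=(1+1>=2)=1 -> 11111
Step 4: G0=G2=1 G1=(1+1>=2)=1 G2=NOT G1=NOT 1=0 G3=1(const) G4=(1+1>=2)=1 -> 11011
Step 5: G0=G2=0 G1=(1+1>=2)=1 G2=NOT G1=NOT 1=0 G3=1(const) G4=(0+1>=2)=0 -> 01010
Step 6: G0=G2=0 G1=(0+1>=2)=0 G2=NOT G1=NOT 1=0 G3=1(const) G4=(0+1>=2)=0 -> 00010
Step 7: G0=G2=0 G1=(0+1>=2)=0 G2=NOT G1=NOT 0=1 G3=1(const) G4=(0+1>=2)=0 -> 00110

00110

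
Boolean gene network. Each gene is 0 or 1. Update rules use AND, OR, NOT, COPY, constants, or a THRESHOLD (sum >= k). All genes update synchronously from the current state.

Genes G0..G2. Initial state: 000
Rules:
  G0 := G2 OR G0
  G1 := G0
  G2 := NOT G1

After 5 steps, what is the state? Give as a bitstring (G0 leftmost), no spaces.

Step 1: G0=G2|G0=0|0=0 G1=G0=0 G2=NOT G1=NOT 0=1 -> 001
Step 2: G0=G2|G0=1|0=1 G1=G0=0 G2=NOT G1=NOT 0=1 -> 101
Step 3: G0=G2|G0=1|1=1 G1=G0=1 G2=NOT G1=NOT 0=1 -> 111
Step 4: G0=G2|G0=1|1=1 G1=G0=1 G2=NOT G1=NOT 1=0 -> 110
Step 5: G0=G2|G0=0|1=1 G1=G0=1 G2=NOT G1=NOT 1=0 -> 110

110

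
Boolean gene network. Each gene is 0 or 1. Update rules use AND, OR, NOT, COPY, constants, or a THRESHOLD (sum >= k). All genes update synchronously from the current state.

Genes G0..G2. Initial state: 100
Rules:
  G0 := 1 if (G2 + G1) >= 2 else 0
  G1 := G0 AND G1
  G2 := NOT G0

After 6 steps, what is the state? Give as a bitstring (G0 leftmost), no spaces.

Step 1: G0=(0+0>=2)=0 G1=G0&G1=1&0=0 G2=NOT G0=NOT 1=0 -> 000
Step 2: G0=(0+0>=2)=0 G1=G0&G1=0&0=0 G2=NOT G0=NOT 0=1 -> 001
Step 3: G0=(1+0>=2)=0 G1=G0&G1=0&0=0 G2=NOT G0=NOT 0=1 -> 001
Step 4: G0=(1+0>=2)=0 G1=G0&G1=0&0=0 G2=NOT G0=NOT 0=1 -> 001
Step 5: G0=(1+0>=2)=0 G1=G0&G1=0&0=0 G2=NOT G0=NOT 0=1 -> 001
Step 6: G0=(1+0>=2)=0 G1=G0&G1=0&0=0 G2=NOT G0=NOT 0=1 -> 001

001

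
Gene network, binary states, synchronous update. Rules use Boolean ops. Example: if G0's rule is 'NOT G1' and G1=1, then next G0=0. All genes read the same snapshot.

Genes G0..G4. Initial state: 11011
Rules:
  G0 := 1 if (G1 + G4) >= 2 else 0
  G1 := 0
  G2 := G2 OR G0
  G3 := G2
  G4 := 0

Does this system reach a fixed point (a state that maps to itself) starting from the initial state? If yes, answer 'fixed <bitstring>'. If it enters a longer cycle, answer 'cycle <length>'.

Answer: fixed 00110

Derivation:
Step 0: 11011
Step 1: G0=(1+1>=2)=1 G1=0(const) G2=G2|G0=0|1=1 G3=G2=0 G4=0(const) -> 10100
Step 2: G0=(0+0>=2)=0 G1=0(const) G2=G2|G0=1|1=1 G3=G2=1 G4=0(const) -> 00110
Step 3: G0=(0+0>=2)=0 G1=0(const) G2=G2|G0=1|0=1 G3=G2=1 G4=0(const) -> 00110
Fixed point reached at step 2: 00110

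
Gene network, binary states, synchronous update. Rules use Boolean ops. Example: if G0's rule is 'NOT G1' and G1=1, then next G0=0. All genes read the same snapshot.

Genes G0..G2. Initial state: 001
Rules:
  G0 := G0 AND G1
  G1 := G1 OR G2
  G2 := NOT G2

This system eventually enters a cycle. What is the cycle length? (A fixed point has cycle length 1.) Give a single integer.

Answer: 2

Derivation:
Step 0: 001
Step 1: G0=G0&G1=0&0=0 G1=G1|G2=0|1=1 G2=NOT G2=NOT 1=0 -> 010
Step 2: G0=G0&G1=0&1=0 G1=G1|G2=1|0=1 G2=NOT G2=NOT 0=1 -> 011
Step 3: G0=G0&G1=0&1=0 G1=G1|G2=1|1=1 G2=NOT G2=NOT 1=0 -> 010
State from step 3 equals state from step 1 -> cycle length 2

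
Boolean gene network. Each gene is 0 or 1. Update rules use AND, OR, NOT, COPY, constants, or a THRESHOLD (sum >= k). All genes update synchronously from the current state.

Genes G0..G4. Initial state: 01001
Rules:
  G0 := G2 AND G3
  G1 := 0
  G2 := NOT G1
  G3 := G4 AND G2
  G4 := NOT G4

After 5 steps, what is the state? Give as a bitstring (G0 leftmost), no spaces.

Step 1: G0=G2&G3=0&0=0 G1=0(const) G2=NOT G1=NOT 1=0 G3=G4&G2=1&0=0 G4=NOT G4=NOT 1=0 -> 00000
Step 2: G0=G2&G3=0&0=0 G1=0(const) G2=NOT G1=NOT 0=1 G3=G4&G2=0&0=0 G4=NOT G4=NOT 0=1 -> 00101
Step 3: G0=G2&G3=1&0=0 G1=0(const) G2=NOT G1=NOT 0=1 G3=G4&G2=1&1=1 G4=NOT G4=NOT 1=0 -> 00110
Step 4: G0=G2&G3=1&1=1 G1=0(const) G2=NOT G1=NOT 0=1 G3=G4&G2=0&1=0 G4=NOT G4=NOT 0=1 -> 10101
Step 5: G0=G2&G3=1&0=0 G1=0(const) G2=NOT G1=NOT 0=1 G3=G4&G2=1&1=1 G4=NOT G4=NOT 1=0 -> 00110

00110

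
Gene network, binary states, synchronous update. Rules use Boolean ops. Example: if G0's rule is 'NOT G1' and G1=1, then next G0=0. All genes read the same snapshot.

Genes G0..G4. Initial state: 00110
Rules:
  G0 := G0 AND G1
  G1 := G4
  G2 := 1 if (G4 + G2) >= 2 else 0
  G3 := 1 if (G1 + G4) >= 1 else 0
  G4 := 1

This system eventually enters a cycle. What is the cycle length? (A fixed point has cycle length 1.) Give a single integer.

Step 0: 00110
Step 1: G0=G0&G1=0&0=0 G1=G4=0 G2=(0+1>=2)=0 G3=(0+0>=1)=0 G4=1(const) -> 00001
Step 2: G0=G0&G1=0&0=0 G1=G4=1 G2=(1+0>=2)=0 G3=(0+1>=1)=1 G4=1(const) -> 01011
Step 3: G0=G0&G1=0&1=0 G1=G4=1 G2=(1+0>=2)=0 G3=(1+1>=1)=1 G4=1(const) -> 01011
State from step 3 equals state from step 2 -> cycle length 1

Answer: 1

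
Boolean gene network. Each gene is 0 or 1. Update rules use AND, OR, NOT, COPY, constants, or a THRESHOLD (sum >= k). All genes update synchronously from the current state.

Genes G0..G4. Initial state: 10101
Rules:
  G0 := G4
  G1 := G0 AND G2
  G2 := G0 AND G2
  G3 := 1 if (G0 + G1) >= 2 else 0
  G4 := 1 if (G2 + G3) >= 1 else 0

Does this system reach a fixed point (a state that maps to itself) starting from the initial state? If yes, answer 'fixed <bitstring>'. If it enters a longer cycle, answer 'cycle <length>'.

Step 0: 10101
Step 1: G0=G4=1 G1=G0&G2=1&1=1 G2=G0&G2=1&1=1 G3=(1+0>=2)=0 G4=(1+0>=1)=1 -> 11101
Step 2: G0=G4=1 G1=G0&G2=1&1=1 G2=G0&G2=1&1=1 G3=(1+1>=2)=1 G4=(1+0>=1)=1 -> 11111
Step 3: G0=G4=1 G1=G0&G2=1&1=1 G2=G0&G2=1&1=1 G3=(1+1>=2)=1 G4=(1+1>=1)=1 -> 11111
Fixed point reached at step 2: 11111

Answer: fixed 11111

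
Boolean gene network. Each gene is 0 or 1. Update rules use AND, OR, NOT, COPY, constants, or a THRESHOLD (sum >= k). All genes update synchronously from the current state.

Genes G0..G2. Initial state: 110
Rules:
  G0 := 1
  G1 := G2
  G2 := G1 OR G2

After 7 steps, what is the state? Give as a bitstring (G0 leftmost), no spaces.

Step 1: G0=1(const) G1=G2=0 G2=G1|G2=1|0=1 -> 101
Step 2: G0=1(const) G1=G2=1 G2=G1|G2=0|1=1 -> 111
Step 3: G0=1(const) G1=G2=1 G2=G1|G2=1|1=1 -> 111
Step 4: G0=1(const) G1=G2=1 G2=G1|G2=1|1=1 -> 111
Step 5: G0=1(const) G1=G2=1 G2=G1|G2=1|1=1 -> 111
Step 6: G0=1(const) G1=G2=1 G2=G1|G2=1|1=1 -> 111
Step 7: G0=1(const) G1=G2=1 G2=G1|G2=1|1=1 -> 111

111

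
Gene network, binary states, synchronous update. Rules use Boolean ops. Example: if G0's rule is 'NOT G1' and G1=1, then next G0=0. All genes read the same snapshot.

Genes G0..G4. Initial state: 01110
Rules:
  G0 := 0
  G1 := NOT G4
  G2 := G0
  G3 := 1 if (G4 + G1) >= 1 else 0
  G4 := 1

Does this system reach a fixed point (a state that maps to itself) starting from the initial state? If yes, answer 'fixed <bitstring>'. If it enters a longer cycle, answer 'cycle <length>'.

Answer: fixed 00011

Derivation:
Step 0: 01110
Step 1: G0=0(const) G1=NOT G4=NOT 0=1 G2=G0=0 G3=(0+1>=1)=1 G4=1(const) -> 01011
Step 2: G0=0(const) G1=NOT G4=NOT 1=0 G2=G0=0 G3=(1+1>=1)=1 G4=1(const) -> 00011
Step 3: G0=0(const) G1=NOT G4=NOT 1=0 G2=G0=0 G3=(1+0>=1)=1 G4=1(const) -> 00011
Fixed point reached at step 2: 00011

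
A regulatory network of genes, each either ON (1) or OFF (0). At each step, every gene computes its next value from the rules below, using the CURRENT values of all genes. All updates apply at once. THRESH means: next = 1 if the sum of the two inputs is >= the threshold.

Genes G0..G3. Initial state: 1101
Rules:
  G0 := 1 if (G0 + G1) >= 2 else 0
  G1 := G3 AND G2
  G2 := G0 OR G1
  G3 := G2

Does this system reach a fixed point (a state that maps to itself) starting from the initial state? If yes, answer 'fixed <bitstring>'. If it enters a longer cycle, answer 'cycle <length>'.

Step 0: 1101
Step 1: G0=(1+1>=2)=1 G1=G3&G2=1&0=0 G2=G0|G1=1|1=1 G3=G2=0 -> 1010
Step 2: G0=(1+0>=2)=0 G1=G3&G2=0&1=0 G2=G0|G1=1|0=1 G3=G2=1 -> 0011
Step 3: G0=(0+0>=2)=0 G1=G3&G2=1&1=1 G2=G0|G1=0|0=0 G3=G2=1 -> 0101
Step 4: G0=(0+1>=2)=0 G1=G3&G2=1&0=0 G2=G0|G1=0|1=1 G3=G2=0 -> 0010
Step 5: G0=(0+0>=2)=0 G1=G3&G2=0&1=0 G2=G0|G1=0|0=0 G3=G2=1 -> 0001
Step 6: G0=(0+0>=2)=0 G1=G3&G2=1&0=0 G2=G0|G1=0|0=0 G3=G2=0 -> 0000
Step 7: G0=(0+0>=2)=0 G1=G3&G2=0&0=0 G2=G0|G1=0|0=0 G3=G2=0 -> 0000
Fixed point reached at step 6: 0000

Answer: fixed 0000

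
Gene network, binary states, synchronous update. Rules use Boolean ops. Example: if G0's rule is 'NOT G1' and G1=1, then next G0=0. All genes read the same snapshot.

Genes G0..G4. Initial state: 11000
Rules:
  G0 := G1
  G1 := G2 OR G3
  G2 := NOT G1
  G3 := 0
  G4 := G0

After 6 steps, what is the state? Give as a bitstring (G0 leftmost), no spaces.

Step 1: G0=G1=1 G1=G2|G3=0|0=0 G2=NOT G1=NOT 1=0 G3=0(const) G4=G0=1 -> 10001
Step 2: G0=G1=0 G1=G2|G3=0|0=0 G2=NOT G1=NOT 0=1 G3=0(const) G4=G0=1 -> 00101
Step 3: G0=G1=0 G1=G2|G3=1|0=1 G2=NOT G1=NOT 0=1 G3=0(const) G4=G0=0 -> 01100
Step 4: G0=G1=1 G1=G2|G3=1|0=1 G2=NOT G1=NOT 1=0 G3=0(const) G4=G0=0 -> 11000
Step 5: G0=G1=1 G1=G2|G3=0|0=0 G2=NOT G1=NOT 1=0 G3=0(const) G4=G0=1 -> 10001
Step 6: G0=G1=0 G1=G2|G3=0|0=0 G2=NOT G1=NOT 0=1 G3=0(const) G4=G0=1 -> 00101

00101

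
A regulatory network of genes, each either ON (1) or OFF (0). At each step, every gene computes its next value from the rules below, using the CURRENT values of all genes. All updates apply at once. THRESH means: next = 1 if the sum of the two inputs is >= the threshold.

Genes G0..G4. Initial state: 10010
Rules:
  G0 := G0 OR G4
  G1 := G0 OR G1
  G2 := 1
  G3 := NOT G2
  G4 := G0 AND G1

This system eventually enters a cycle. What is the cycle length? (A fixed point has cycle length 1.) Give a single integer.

Step 0: 10010
Step 1: G0=G0|G4=1|0=1 G1=G0|G1=1|0=1 G2=1(const) G3=NOT G2=NOT 0=1 G4=G0&G1=1&0=0 -> 11110
Step 2: G0=G0|G4=1|0=1 G1=G0|G1=1|1=1 G2=1(const) G3=NOT G2=NOT 1=0 G4=G0&G1=1&1=1 -> 11101
Step 3: G0=G0|G4=1|1=1 G1=G0|G1=1|1=1 G2=1(const) G3=NOT G2=NOT 1=0 G4=G0&G1=1&1=1 -> 11101
State from step 3 equals state from step 2 -> cycle length 1

Answer: 1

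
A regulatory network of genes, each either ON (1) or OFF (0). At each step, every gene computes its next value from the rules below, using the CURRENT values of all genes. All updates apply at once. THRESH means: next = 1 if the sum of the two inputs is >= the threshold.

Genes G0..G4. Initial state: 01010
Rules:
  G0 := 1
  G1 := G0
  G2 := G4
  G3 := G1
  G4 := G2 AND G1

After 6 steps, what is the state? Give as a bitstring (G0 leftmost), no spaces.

Step 1: G0=1(const) G1=G0=0 G2=G4=0 G3=G1=1 G4=G2&G1=0&1=0 -> 10010
Step 2: G0=1(const) G1=G0=1 G2=G4=0 G3=G1=0 G4=G2&G1=0&0=0 -> 11000
Step 3: G0=1(const) G1=G0=1 G2=G4=0 G3=G1=1 G4=G2&G1=0&1=0 -> 11010
Step 4: G0=1(const) G1=G0=1 G2=G4=0 G3=G1=1 G4=G2&G1=0&1=0 -> 11010
Step 5: G0=1(const) G1=G0=1 G2=G4=0 G3=G1=1 G4=G2&G1=0&1=0 -> 11010
Step 6: G0=1(const) G1=G0=1 G2=G4=0 G3=G1=1 G4=G2&G1=0&1=0 -> 11010

11010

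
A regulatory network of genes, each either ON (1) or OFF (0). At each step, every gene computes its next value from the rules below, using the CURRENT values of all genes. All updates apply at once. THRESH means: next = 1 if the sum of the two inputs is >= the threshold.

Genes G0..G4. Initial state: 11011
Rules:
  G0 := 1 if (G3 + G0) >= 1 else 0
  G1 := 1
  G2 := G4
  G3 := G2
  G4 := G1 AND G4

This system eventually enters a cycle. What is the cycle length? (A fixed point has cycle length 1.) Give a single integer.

Step 0: 11011
Step 1: G0=(1+1>=1)=1 G1=1(const) G2=G4=1 G3=G2=0 G4=G1&G4=1&1=1 -> 11101
Step 2: G0=(0+1>=1)=1 G1=1(const) G2=G4=1 G3=G2=1 G4=G1&G4=1&1=1 -> 11111
Step 3: G0=(1+1>=1)=1 G1=1(const) G2=G4=1 G3=G2=1 G4=G1&G4=1&1=1 -> 11111
State from step 3 equals state from step 2 -> cycle length 1

Answer: 1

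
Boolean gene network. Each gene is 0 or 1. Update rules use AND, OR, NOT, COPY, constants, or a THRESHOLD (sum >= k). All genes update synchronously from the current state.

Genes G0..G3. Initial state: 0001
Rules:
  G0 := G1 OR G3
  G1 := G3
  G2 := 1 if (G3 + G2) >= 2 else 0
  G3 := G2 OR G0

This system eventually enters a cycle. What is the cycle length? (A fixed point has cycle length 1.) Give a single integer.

Answer: 1

Derivation:
Step 0: 0001
Step 1: G0=G1|G3=0|1=1 G1=G3=1 G2=(1+0>=2)=0 G3=G2|G0=0|0=0 -> 1100
Step 2: G0=G1|G3=1|0=1 G1=G3=0 G2=(0+0>=2)=0 G3=G2|G0=0|1=1 -> 1001
Step 3: G0=G1|G3=0|1=1 G1=G3=1 G2=(1+0>=2)=0 G3=G2|G0=0|1=1 -> 1101
Step 4: G0=G1|G3=1|1=1 G1=G3=1 G2=(1+0>=2)=0 G3=G2|G0=0|1=1 -> 1101
State from step 4 equals state from step 3 -> cycle length 1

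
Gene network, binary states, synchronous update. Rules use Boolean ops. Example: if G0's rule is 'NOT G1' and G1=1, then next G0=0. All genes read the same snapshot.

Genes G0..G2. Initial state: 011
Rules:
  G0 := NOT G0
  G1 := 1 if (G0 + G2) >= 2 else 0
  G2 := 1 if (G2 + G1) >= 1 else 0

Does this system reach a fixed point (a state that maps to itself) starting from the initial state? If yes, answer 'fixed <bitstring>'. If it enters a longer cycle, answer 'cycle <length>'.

Answer: cycle 2

Derivation:
Step 0: 011
Step 1: G0=NOT G0=NOT 0=1 G1=(0+1>=2)=0 G2=(1+1>=1)=1 -> 101
Step 2: G0=NOT G0=NOT 1=0 G1=(1+1>=2)=1 G2=(1+0>=1)=1 -> 011
Cycle of length 2 starting at step 0 -> no fixed point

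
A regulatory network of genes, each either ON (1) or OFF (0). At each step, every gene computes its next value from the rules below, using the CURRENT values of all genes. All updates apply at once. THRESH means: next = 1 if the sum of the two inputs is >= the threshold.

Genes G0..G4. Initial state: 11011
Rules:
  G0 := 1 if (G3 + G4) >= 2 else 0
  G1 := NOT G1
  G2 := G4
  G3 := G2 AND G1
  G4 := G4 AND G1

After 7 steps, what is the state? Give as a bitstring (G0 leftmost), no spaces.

Step 1: G0=(1+1>=2)=1 G1=NOT G1=NOT 1=0 G2=G4=1 G3=G2&G1=0&1=0 G4=G4&G1=1&1=1 -> 10101
Step 2: G0=(0+1>=2)=0 G1=NOT G1=NOT 0=1 G2=G4=1 G3=G2&G1=1&0=0 G4=G4&G1=1&0=0 -> 01100
Step 3: G0=(0+0>=2)=0 G1=NOT G1=NOT 1=0 G2=G4=0 G3=G2&G1=1&1=1 G4=G4&G1=0&1=0 -> 00010
Step 4: G0=(1+0>=2)=0 G1=NOT G1=NOT 0=1 G2=G4=0 G3=G2&G1=0&0=0 G4=G4&G1=0&0=0 -> 01000
Step 5: G0=(0+0>=2)=0 G1=NOT G1=NOT 1=0 G2=G4=0 G3=G2&G1=0&1=0 G4=G4&G1=0&1=0 -> 00000
Step 6: G0=(0+0>=2)=0 G1=NOT G1=NOT 0=1 G2=G4=0 G3=G2&G1=0&0=0 G4=G4&G1=0&0=0 -> 01000
Step 7: G0=(0+0>=2)=0 G1=NOT G1=NOT 1=0 G2=G4=0 G3=G2&G1=0&1=0 G4=G4&G1=0&1=0 -> 00000

00000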